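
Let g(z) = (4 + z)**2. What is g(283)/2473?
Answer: 82369/2473 ≈ 33.307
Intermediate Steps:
g(283)/2473 = (4 + 283)**2/2473 = 287**2*(1/2473) = 82369*(1/2473) = 82369/2473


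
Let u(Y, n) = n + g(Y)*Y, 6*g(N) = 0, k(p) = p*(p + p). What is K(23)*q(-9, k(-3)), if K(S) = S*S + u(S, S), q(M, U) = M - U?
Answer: -14904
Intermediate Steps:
k(p) = 2*p² (k(p) = p*(2*p) = 2*p²)
g(N) = 0 (g(N) = (⅙)*0 = 0)
u(Y, n) = n (u(Y, n) = n + 0*Y = n + 0 = n)
K(S) = S + S² (K(S) = S*S + S = S² + S = S + S²)
K(23)*q(-9, k(-3)) = (23*(1 + 23))*(-9 - 2*(-3)²) = (23*24)*(-9 - 2*9) = 552*(-9 - 1*18) = 552*(-9 - 18) = 552*(-27) = -14904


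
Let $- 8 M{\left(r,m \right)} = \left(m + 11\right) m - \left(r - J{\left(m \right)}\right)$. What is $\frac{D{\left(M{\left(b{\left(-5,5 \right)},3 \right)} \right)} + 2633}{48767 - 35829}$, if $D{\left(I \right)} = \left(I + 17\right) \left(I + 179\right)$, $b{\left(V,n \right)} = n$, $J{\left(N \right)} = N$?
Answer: $\frac{4721}{12938} \approx 0.36489$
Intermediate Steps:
$M{\left(r,m \right)} = - \frac{m}{8} + \frac{r}{8} - \frac{m \left(11 + m\right)}{8}$ ($M{\left(r,m \right)} = - \frac{\left(m + 11\right) m + \left(m - r\right)}{8} = - \frac{\left(11 + m\right) m + \left(m - r\right)}{8} = - \frac{m \left(11 + m\right) + \left(m - r\right)}{8} = - \frac{m - r + m \left(11 + m\right)}{8} = - \frac{m}{8} + \frac{r}{8} - \frac{m \left(11 + m\right)}{8}$)
$D{\left(I \right)} = \left(17 + I\right) \left(179 + I\right)$
$\frac{D{\left(M{\left(b{\left(-5,5 \right)},3 \right)} \right)} + 2633}{48767 - 35829} = \frac{\left(3043 + \left(\left(- \frac{3}{2}\right) 3 - \frac{3^{2}}{8} + \frac{1}{8} \cdot 5\right)^{2} + 196 \left(\left(- \frac{3}{2}\right) 3 - \frac{3^{2}}{8} + \frac{1}{8} \cdot 5\right)\right) + 2633}{48767 - 35829} = \frac{\left(3043 + \left(- \frac{9}{2} - \frac{9}{8} + \frac{5}{8}\right)^{2} + 196 \left(- \frac{9}{2} - \frac{9}{8} + \frac{5}{8}\right)\right) + 2633}{12938} = \left(\left(3043 + \left(- \frac{9}{2} - \frac{9}{8} + \frac{5}{8}\right)^{2} + 196 \left(- \frac{9}{2} - \frac{9}{8} + \frac{5}{8}\right)\right) + 2633\right) \frac{1}{12938} = \left(\left(3043 + \left(-5\right)^{2} + 196 \left(-5\right)\right) + 2633\right) \frac{1}{12938} = \left(\left(3043 + 25 - 980\right) + 2633\right) \frac{1}{12938} = \left(2088 + 2633\right) \frac{1}{12938} = 4721 \cdot \frac{1}{12938} = \frac{4721}{12938}$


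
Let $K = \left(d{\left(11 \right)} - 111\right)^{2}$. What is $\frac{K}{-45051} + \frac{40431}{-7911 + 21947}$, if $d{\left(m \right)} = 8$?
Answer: $\frac{1672549057}{632335836} \approx 2.645$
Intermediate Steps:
$K = 10609$ ($K = \left(8 - 111\right)^{2} = \left(-103\right)^{2} = 10609$)
$\frac{K}{-45051} + \frac{40431}{-7911 + 21947} = \frac{10609}{-45051} + \frac{40431}{-7911 + 21947} = 10609 \left(- \frac{1}{45051}\right) + \frac{40431}{14036} = - \frac{10609}{45051} + 40431 \cdot \frac{1}{14036} = - \frac{10609}{45051} + \frac{40431}{14036} = \frac{1672549057}{632335836}$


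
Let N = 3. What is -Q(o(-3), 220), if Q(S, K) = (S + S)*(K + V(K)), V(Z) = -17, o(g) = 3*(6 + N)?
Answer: -10962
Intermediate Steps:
o(g) = 27 (o(g) = 3*(6 + 3) = 3*9 = 27)
Q(S, K) = 2*S*(-17 + K) (Q(S, K) = (S + S)*(K - 17) = (2*S)*(-17 + K) = 2*S*(-17 + K))
-Q(o(-3), 220) = -2*27*(-17 + 220) = -2*27*203 = -1*10962 = -10962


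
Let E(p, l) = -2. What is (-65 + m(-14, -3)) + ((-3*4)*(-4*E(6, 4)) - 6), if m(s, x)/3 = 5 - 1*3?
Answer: -161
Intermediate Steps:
m(s, x) = 6 (m(s, x) = 3*(5 - 1*3) = 3*(5 - 3) = 3*2 = 6)
(-65 + m(-14, -3)) + ((-3*4)*(-4*E(6, 4)) - 6) = (-65 + 6) + ((-3*4)*(-4*(-2)) - 6) = -59 + (-12*8 - 6) = -59 + (-96 - 6) = -59 - 102 = -161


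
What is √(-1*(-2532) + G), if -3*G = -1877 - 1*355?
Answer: 6*√91 ≈ 57.236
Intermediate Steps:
G = 744 (G = -(-1877 - 1*355)/3 = -(-1877 - 355)/3 = -⅓*(-2232) = 744)
√(-1*(-2532) + G) = √(-1*(-2532) + 744) = √(2532 + 744) = √3276 = 6*√91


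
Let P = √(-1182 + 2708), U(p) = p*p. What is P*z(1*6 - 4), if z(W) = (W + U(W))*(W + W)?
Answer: 24*√1526 ≈ 937.54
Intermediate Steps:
U(p) = p²
z(W) = 2*W*(W + W²) (z(W) = (W + W²)*(W + W) = (W + W²)*(2*W) = 2*W*(W + W²))
P = √1526 ≈ 39.064
P*z(1*6 - 4) = √1526*(2*(1*6 - 4)²*(1 + (1*6 - 4))) = √1526*(2*(6 - 4)²*(1 + (6 - 4))) = √1526*(2*2²*(1 + 2)) = √1526*(2*4*3) = √1526*24 = 24*√1526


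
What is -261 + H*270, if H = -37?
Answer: -10251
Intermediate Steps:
-261 + H*270 = -261 - 37*270 = -261 - 9990 = -10251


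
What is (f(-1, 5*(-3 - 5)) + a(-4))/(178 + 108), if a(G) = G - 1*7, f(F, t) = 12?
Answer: 1/286 ≈ 0.0034965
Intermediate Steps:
a(G) = -7 + G (a(G) = G - 7 = -7 + G)
(f(-1, 5*(-3 - 5)) + a(-4))/(178 + 108) = (12 + (-7 - 4))/(178 + 108) = (12 - 11)/286 = 1*(1/286) = 1/286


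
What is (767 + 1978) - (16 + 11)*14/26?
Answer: 35496/13 ≈ 2730.5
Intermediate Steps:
(767 + 1978) - (16 + 11)*14/26 = 2745 - 27*14*(1/26) = 2745 - 27*7/13 = 2745 - 1*189/13 = 2745 - 189/13 = 35496/13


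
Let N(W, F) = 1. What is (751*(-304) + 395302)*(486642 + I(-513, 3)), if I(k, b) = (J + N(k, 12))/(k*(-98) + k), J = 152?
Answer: 149777368585910/1843 ≈ 8.1268e+10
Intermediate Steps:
I(k, b) = -153/(97*k) (I(k, b) = (152 + 1)/(k*(-98) + k) = 153/(-98*k + k) = 153/((-97*k)) = 153*(-1/(97*k)) = -153/(97*k))
(751*(-304) + 395302)*(486642 + I(-513, 3)) = (751*(-304) + 395302)*(486642 - 153/97/(-513)) = (-228304 + 395302)*(486642 - 153/97*(-1/513)) = 166998*(486642 + 17/5529) = 166998*(2690643635/5529) = 149777368585910/1843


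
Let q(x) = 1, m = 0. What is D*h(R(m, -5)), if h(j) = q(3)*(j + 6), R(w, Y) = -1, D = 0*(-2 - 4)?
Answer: 0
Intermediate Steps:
D = 0 (D = 0*(-6) = 0)
h(j) = 6 + j (h(j) = 1*(j + 6) = 1*(6 + j) = 6 + j)
D*h(R(m, -5)) = 0*(6 - 1) = 0*5 = 0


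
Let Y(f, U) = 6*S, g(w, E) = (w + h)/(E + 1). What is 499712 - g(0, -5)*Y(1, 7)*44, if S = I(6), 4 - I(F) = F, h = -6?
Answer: 500504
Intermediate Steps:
I(F) = 4 - F
S = -2 (S = 4 - 1*6 = 4 - 6 = -2)
g(w, E) = (-6 + w)/(1 + E) (g(w, E) = (w - 6)/(E + 1) = (-6 + w)/(1 + E))
Y(f, U) = -12 (Y(f, U) = 6*(-2) = -12)
499712 - g(0, -5)*Y(1, 7)*44 = 499712 - ((-6 + 0)/(1 - 5))*(-12)*44 = 499712 - (-6/(-4))*(-12)*44 = 499712 - -¼*(-6)*(-12)*44 = 499712 - (3/2)*(-12)*44 = 499712 - (-18)*44 = 499712 - 1*(-792) = 499712 + 792 = 500504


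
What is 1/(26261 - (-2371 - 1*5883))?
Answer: 1/34515 ≈ 2.8973e-5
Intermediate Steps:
1/(26261 - (-2371 - 1*5883)) = 1/(26261 - (-2371 - 5883)) = 1/(26261 - 1*(-8254)) = 1/(26261 + 8254) = 1/34515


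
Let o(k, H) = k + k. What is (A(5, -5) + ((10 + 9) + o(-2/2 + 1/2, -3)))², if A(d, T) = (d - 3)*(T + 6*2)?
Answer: 1024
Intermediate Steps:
o(k, H) = 2*k
A(d, T) = (-3 + d)*(12 + T) (A(d, T) = (-3 + d)*(T + 12) = (-3 + d)*(12 + T))
(A(5, -5) + ((10 + 9) + o(-2/2 + 1/2, -3)))² = ((-36 - 3*(-5) + 12*5 - 5*5) + ((10 + 9) + 2*(-2/2 + 1/2)))² = ((-36 + 15 + 60 - 25) + (19 + 2*(-2*½ + 1*(½))))² = (14 + (19 + 2*(-1 + ½)))² = (14 + (19 + 2*(-½)))² = (14 + (19 - 1))² = (14 + 18)² = 32² = 1024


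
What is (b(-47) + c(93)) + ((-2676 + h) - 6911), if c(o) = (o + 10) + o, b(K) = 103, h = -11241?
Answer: -20529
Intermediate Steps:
c(o) = 10 + 2*o (c(o) = (10 + o) + o = 10 + 2*o)
(b(-47) + c(93)) + ((-2676 + h) - 6911) = (103 + (10 + 2*93)) + ((-2676 - 11241) - 6911) = (103 + (10 + 186)) + (-13917 - 6911) = (103 + 196) - 20828 = 299 - 20828 = -20529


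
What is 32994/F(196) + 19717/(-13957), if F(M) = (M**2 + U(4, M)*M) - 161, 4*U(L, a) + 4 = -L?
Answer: -31783057/58717099 ≈ -0.54129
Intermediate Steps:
U(L, a) = -1 - L/4 (U(L, a) = -1 + (-L)/4 = -1 - L/4)
F(M) = -161 + M**2 - 2*M (F(M) = (M**2 + (-1 - 1/4*4)*M) - 161 = (M**2 + (-1 - 1)*M) - 161 = (M**2 - 2*M) - 161 = -161 + M**2 - 2*M)
32994/F(196) + 19717/(-13957) = 32994/(-161 + 196**2 - 2*196) + 19717/(-13957) = 32994/(-161 + 38416 - 392) + 19717*(-1/13957) = 32994/37863 - 19717/13957 = 32994*(1/37863) - 19717/13957 = 3666/4207 - 19717/13957 = -31783057/58717099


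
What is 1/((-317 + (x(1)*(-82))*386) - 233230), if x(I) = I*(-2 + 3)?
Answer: -1/265199 ≈ -3.7708e-6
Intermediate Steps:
x(I) = I (x(I) = I*1 = I)
1/((-317 + (x(1)*(-82))*386) - 233230) = 1/((-317 + (1*(-82))*386) - 233230) = 1/((-317 - 82*386) - 233230) = 1/((-317 - 31652) - 233230) = 1/(-31969 - 233230) = 1/(-265199) = -1/265199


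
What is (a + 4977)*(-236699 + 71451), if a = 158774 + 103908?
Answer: -44230114432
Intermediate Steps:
a = 262682
(a + 4977)*(-236699 + 71451) = (262682 + 4977)*(-236699 + 71451) = 267659*(-165248) = -44230114432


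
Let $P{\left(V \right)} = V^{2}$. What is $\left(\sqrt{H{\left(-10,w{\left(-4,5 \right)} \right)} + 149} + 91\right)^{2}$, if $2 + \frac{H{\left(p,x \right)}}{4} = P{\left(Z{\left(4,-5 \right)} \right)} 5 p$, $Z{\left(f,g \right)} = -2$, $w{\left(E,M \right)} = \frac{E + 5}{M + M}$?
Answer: $\left(91 + i \sqrt{659}\right)^{2} \approx 7622.0 + 4672.1 i$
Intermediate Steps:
$w{\left(E,M \right)} = \frac{5 + E}{2 M}$
$H{\left(p,x \right)} = -8 + 80 p$ ($H{\left(p,x \right)} = -8 + 4 \left(-2\right)^{2} \cdot 5 p = -8 + 4 \cdot 4 \cdot 5 p = -8 + 4 \cdot 20 p = -8 + 80 p$)
$\left(\sqrt{H{\left(-10,w{\left(-4,5 \right)} \right)} + 149} + 91\right)^{2} = \left(\sqrt{\left(-8 + 80 \left(-10\right)\right) + 149} + 91\right)^{2} = \left(\sqrt{\left(-8 - 800\right) + 149} + 91\right)^{2} = \left(\sqrt{-808 + 149} + 91\right)^{2} = \left(\sqrt{-659} + 91\right)^{2} = \left(i \sqrt{659} + 91\right)^{2} = \left(91 + i \sqrt{659}\right)^{2}$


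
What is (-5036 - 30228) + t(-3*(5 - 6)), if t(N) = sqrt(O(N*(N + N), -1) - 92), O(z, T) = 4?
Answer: -35264 + 2*I*sqrt(22) ≈ -35264.0 + 9.3808*I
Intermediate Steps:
t(N) = 2*I*sqrt(22) (t(N) = sqrt(4 - 92) = sqrt(-88) = 2*I*sqrt(22))
(-5036 - 30228) + t(-3*(5 - 6)) = (-5036 - 30228) + 2*I*sqrt(22) = -35264 + 2*I*sqrt(22)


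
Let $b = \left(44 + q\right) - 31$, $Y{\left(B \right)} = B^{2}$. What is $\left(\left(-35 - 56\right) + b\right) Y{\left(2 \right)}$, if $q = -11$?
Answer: $-356$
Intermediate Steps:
$b = 2$ ($b = \left(44 - 11\right) - 31 = 33 - 31 = 2$)
$\left(\left(-35 - 56\right) + b\right) Y{\left(2 \right)} = \left(\left(-35 - 56\right) + 2\right) 2^{2} = \left(-91 + 2\right) 4 = \left(-89\right) 4 = -356$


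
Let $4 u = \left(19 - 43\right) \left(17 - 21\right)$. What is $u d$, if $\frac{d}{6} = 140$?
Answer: $20160$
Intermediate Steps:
$d = 840$ ($d = 6 \cdot 140 = 840$)
$u = 24$ ($u = \frac{\left(19 - 43\right) \left(17 - 21\right)}{4} = \frac{\left(-24\right) \left(-4\right)}{4} = \frac{1}{4} \cdot 96 = 24$)
$u d = 24 \cdot 840 = 20160$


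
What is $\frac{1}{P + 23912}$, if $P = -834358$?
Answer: $- \frac{1}{810446} \approx -1.2339 \cdot 10^{-6}$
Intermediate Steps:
$\frac{1}{P + 23912} = \frac{1}{-834358 + 23912} = \frac{1}{-810446} = - \frac{1}{810446}$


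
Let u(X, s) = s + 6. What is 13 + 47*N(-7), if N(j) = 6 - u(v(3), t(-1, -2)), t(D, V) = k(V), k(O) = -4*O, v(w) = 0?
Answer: -363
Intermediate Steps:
t(D, V) = -4*V
u(X, s) = 6 + s
N(j) = -8 (N(j) = 6 - (6 - 4*(-2)) = 6 - (6 + 8) = 6 - 1*14 = 6 - 14 = -8)
13 + 47*N(-7) = 13 + 47*(-8) = 13 - 376 = -363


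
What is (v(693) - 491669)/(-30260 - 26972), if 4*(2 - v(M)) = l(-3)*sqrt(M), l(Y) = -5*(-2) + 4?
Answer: 491667/57232 + 3*sqrt(77)/16352 ≈ 8.5924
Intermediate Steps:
l(Y) = 14 (l(Y) = 10 + 4 = 14)
v(M) = 2 - 7*sqrt(M)/2
(v(693) - 491669)/(-30260 - 26972) = ((2 - 21*sqrt(77)/2) - 491669)/(-30260 - 26972) = ((2 - 21*sqrt(77)/2) - 491669)/(-57232) = ((2 - 21*sqrt(77)/2) - 491669)*(-1/57232) = (-491667 - 21*sqrt(77)/2)*(-1/57232) = 491667/57232 + 3*sqrt(77)/16352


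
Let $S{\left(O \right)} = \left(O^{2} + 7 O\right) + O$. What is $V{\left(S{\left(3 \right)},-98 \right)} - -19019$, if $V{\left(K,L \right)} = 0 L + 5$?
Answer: $19024$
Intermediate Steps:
$S{\left(O \right)} = O^{2} + 8 O$
$V{\left(K,L \right)} = 5$ ($V{\left(K,L \right)} = 0 + 5 = 5$)
$V{\left(S{\left(3 \right)},-98 \right)} - -19019 = 5 - -19019 = 5 + 19019 = 19024$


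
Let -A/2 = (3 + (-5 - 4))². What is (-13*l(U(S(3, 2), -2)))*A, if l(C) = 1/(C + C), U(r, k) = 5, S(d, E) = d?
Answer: 468/5 ≈ 93.600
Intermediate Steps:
A = -72 (A = -2*(3 + (-5 - 4))² = -2*(3 - 9)² = -2*(-6)² = -2*36 = -72)
l(C) = 1/(2*C)
(-13*l(U(S(3, 2), -2)))*A = -13/(2*5)*(-72) = -13*⅒*(-72) = -13/10*(-72) = 468/5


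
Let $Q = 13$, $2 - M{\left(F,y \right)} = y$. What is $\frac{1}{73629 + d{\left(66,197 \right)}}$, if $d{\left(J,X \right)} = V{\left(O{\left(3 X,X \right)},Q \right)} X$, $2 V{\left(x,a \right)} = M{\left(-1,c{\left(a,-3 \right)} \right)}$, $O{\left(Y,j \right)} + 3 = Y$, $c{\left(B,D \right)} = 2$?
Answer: $\frac{1}{73629} \approx 1.3582 \cdot 10^{-5}$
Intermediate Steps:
$O{\left(Y,j \right)} = -3 + Y$
$M{\left(F,y \right)} = 2 - y$
$V{\left(x,a \right)} = 0$ ($V{\left(x,a \right)} = \frac{2 - 2}{2} = \frac{1}{2} \cdot 0 = 0$)
$d{\left(J,X \right)} = 0$ ($d{\left(J,X \right)} = 0 X = 0$)
$\frac{1}{73629 + d{\left(66,197 \right)}} = \frac{1}{73629 + 0} = \frac{1}{73629}$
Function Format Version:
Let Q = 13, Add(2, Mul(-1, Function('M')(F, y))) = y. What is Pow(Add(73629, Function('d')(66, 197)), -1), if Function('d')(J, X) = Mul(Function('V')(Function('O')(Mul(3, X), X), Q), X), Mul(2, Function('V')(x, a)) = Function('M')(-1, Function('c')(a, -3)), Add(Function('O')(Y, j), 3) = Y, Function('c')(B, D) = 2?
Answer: Rational(1, 73629) ≈ 1.3582e-5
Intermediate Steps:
Function('O')(Y, j) = Add(-3, Y)
Function('M')(F, y) = Add(2, Mul(-1, y))
Function('V')(x, a) = 0 (Function('V')(x, a) = Mul(Rational(1, 2), Add(2, Mul(-1, 2))) = Mul(Rational(1, 2), Add(2, -2)) = Mul(Rational(1, 2), 0) = 0)
Function('d')(J, X) = 0 (Function('d')(J, X) = Mul(0, X) = 0)
Pow(Add(73629, Function('d')(66, 197)), -1) = Pow(Add(73629, 0), -1) = Pow(73629, -1) = Rational(1, 73629)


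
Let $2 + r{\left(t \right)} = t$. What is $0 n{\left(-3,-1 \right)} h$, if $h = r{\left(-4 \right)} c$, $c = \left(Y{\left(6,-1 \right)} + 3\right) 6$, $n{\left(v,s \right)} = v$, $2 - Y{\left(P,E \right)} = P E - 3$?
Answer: $0$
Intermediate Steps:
$Y{\left(P,E \right)} = 5 - E P$ ($Y{\left(P,E \right)} = 2 - \left(P E - 3\right) = 2 - \left(E P - 3\right) = 2 - \left(-3 + E P\right) = 5 - E P$)
$r{\left(t \right)} = -2 + t$
$c = 84$ ($c = \left(\left(5 - \left(-1\right) 6\right) + 3\right) 6 = \left(\left(5 + 6\right) + 3\right) 6 = \left(11 + 3\right) 6 = 14 \cdot 6 = 84$)
$h = -504$ ($h = \left(-2 - 4\right) 84 = \left(-6\right) 84 = -504$)
$0 n{\left(-3,-1 \right)} h = 0 \left(-3\right) \left(-504\right) = 0 \left(-504\right) = 0$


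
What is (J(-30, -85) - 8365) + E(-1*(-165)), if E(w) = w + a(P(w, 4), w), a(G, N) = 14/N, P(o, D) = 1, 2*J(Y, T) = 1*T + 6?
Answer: -2719007/330 ≈ -8239.4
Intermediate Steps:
J(Y, T) = 3 + T/2 (J(Y, T) = (1*T + 6)/2 = (T + 6)/2 = (6 + T)/2 = 3 + T/2)
E(w) = w + 14/w
(J(-30, -85) - 8365) + E(-1*(-165)) = ((3 + (½)*(-85)) - 8365) + (-1*(-165) + 14/((-1*(-165)))) = ((3 - 85/2) - 8365) + (165 + 14/165) = (-79/2 - 8365) + (165 + 14*(1/165)) = -16809/2 + (165 + 14/165) = -16809/2 + 27239/165 = -2719007/330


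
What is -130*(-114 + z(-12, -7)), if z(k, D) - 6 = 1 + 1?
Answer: 13780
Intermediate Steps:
z(k, D) = 8 (z(k, D) = 6 + (1 + 1) = 6 + 2 = 8)
-130*(-114 + z(-12, -7)) = -130*(-114 + 8) = -130*(-106) = 13780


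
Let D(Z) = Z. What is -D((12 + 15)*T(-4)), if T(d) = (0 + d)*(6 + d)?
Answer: 216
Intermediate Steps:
T(d) = d*(6 + d)
-D((12 + 15)*T(-4)) = -(12 + 15)*(-4*(6 - 4)) = -27*(-4*2) = -27*(-8) = -1*(-216) = 216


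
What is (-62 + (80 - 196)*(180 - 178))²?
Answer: 86436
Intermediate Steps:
(-62 + (80 - 196)*(180 - 178))² = (-62 - 116*2)² = (-62 - 232)² = (-294)² = 86436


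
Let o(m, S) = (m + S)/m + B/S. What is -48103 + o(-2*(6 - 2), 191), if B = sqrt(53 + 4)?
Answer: -385007/8 + sqrt(57)/191 ≈ -48126.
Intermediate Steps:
B = sqrt(57) ≈ 7.5498
o(m, S) = sqrt(57)/S + (S + m)/m (o(m, S) = (m + S)/m + sqrt(57)/S = (S + m)/m + sqrt(57)/S = sqrt(57)/S + (S + m)/m)
-48103 + o(-2*(6 - 2), 191) = -48103 + (1 + 191/((-2*(6 - 2))) + sqrt(57)/191) = -48103 + (1 + 191/((-2*4)) + sqrt(57)*(1/191)) = -48103 + (1 + 191/(-8) + sqrt(57)/191) = -48103 + (1 + 191*(-1/8) + sqrt(57)/191) = -48103 + (1 - 191/8 + sqrt(57)/191) = -48103 + (-183/8 + sqrt(57)/191) = -385007/8 + sqrt(57)/191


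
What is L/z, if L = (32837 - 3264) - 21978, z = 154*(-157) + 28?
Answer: -217/690 ≈ -0.31449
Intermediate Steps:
z = -24150 (z = -24178 + 28 = -24150)
L = 7595 (L = 29573 - 21978 = 7595)
L/z = 7595/(-24150) = 7595*(-1/24150) = -217/690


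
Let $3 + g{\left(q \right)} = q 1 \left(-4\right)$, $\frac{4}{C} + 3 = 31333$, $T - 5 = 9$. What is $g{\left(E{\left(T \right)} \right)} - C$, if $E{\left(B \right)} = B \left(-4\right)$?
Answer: $\frac{3461963}{15665} \approx 221.0$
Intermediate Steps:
$T = 14$ ($T = 5 + 9 = 14$)
$E{\left(B \right)} = - 4 B$
$C = \frac{2}{15665}$ ($C = \frac{4}{-3 + 31333} = \frac{4}{31330} = 4 \cdot \frac{1}{31330} = \frac{2}{15665} \approx 0.00012767$)
$g{\left(q \right)} = -3 - 4 q$ ($g{\left(q \right)} = -3 + q 1 \left(-4\right) = -3 + q \left(-4\right) = -3 - 4 q$)
$g{\left(E{\left(T \right)} \right)} - C = \left(-3 - 4 \left(\left(-4\right) 14\right)\right) - \frac{2}{15665} = \left(-3 - -224\right) - \frac{2}{15665} = \left(-3 + 224\right) - \frac{2}{15665} = 221 - \frac{2}{15665} = \frac{3461963}{15665}$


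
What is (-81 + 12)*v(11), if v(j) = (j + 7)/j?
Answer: -1242/11 ≈ -112.91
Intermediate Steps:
v(j) = (7 + j)/j
(-81 + 12)*v(11) = (-81 + 12)*((7 + 11)/11) = -69*18/11 = -1242/11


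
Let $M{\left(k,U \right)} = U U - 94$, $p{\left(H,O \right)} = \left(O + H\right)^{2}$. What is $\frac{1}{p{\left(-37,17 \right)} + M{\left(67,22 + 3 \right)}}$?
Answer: $\frac{1}{931} \approx 0.0010741$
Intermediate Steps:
$p{\left(H,O \right)} = \left(H + O\right)^{2}$
$M{\left(k,U \right)} = -94 + U^{2}$ ($M{\left(k,U \right)} = U^{2} - 94 = -94 + U^{2}$)
$\frac{1}{p{\left(-37,17 \right)} + M{\left(67,22 + 3 \right)}} = \frac{1}{\left(-37 + 17\right)^{2} - \left(94 - \left(22 + 3\right)^{2}\right)} = \frac{1}{\left(-20\right)^{2} - \left(94 - 25^{2}\right)} = \frac{1}{400 + \left(-94 + 625\right)} = \frac{1}{400 + 531} = \frac{1}{931}$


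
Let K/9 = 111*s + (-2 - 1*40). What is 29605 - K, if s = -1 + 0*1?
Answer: 30982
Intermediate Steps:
s = -1 (s = -1 + 0 = -1)
K = -1377 (K = 9*(111*(-1) + (-2 - 1*40)) = 9*(-111 + (-2 - 40)) = 9*(-111 - 42) = 9*(-153) = -1377)
29605 - K = 29605 - 1*(-1377) = 29605 + 1377 = 30982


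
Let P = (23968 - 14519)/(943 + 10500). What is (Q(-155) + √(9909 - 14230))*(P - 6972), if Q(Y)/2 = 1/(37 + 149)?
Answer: -79771147/1064199 - 79771147*I*√4321/11443 ≈ -74.959 - 4.5825e+5*I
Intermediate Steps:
Q(Y) = 1/93 (Q(Y) = 2/(37 + 149) = 2/186 = 2*(1/186) = 1/93)
P = 9449/11443 ≈ 0.82574
(Q(-155) + √(9909 - 14230))*(P - 6972) = (1/93 + √(9909 - 14230))*(9449/11443 - 6972) = (1/93 + √(-4321))*(-79771147/11443) = (1/93 + I*√4321)*(-79771147/11443) = -79771147/1064199 - 79771147*I*√4321/11443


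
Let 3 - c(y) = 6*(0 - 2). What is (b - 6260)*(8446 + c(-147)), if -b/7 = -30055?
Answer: 1727101625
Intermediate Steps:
b = 210385 (b = -7*(-30055) = 210385)
c(y) = 15 (c(y) = 3 - 6*(0 - 2) = 3 - 6*(-2) = 3 - 1*(-12) = 3 + 12 = 15)
(b - 6260)*(8446 + c(-147)) = (210385 - 6260)*(8446 + 15) = 204125*8461 = 1727101625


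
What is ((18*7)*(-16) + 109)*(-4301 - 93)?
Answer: 8379358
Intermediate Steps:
((18*7)*(-16) + 109)*(-4301 - 93) = (126*(-16) + 109)*(-4394) = (-2016 + 109)*(-4394) = -1907*(-4394) = 8379358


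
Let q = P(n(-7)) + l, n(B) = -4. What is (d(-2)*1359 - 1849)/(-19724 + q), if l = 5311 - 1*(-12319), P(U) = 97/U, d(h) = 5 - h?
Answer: -30656/8473 ≈ -3.6181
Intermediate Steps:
l = 17630 (l = 5311 + 12319 = 17630)
q = 70423/4 (q = 97/(-4) + 17630 = 97*(-¼) + 17630 = -97/4 + 17630 = 70423/4 ≈ 17606.)
(d(-2)*1359 - 1849)/(-19724 + q) = ((5 - 1*(-2))*1359 - 1849)/(-19724 + 70423/4) = ((5 + 2)*1359 - 1849)/(-8473/4) = (7*1359 - 1849)*(-4/8473) = (9513 - 1849)*(-4/8473) = 7664*(-4/8473) = -30656/8473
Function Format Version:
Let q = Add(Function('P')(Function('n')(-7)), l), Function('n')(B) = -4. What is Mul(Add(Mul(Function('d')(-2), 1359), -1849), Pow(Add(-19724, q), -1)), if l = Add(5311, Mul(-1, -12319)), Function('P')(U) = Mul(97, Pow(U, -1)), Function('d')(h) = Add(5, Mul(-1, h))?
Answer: Rational(-30656, 8473) ≈ -3.6181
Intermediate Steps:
l = 17630 (l = Add(5311, 12319) = 17630)
q = Rational(70423, 4) (q = Add(Mul(97, Pow(-4, -1)), 17630) = Add(Mul(97, Rational(-1, 4)), 17630) = Add(Rational(-97, 4), 17630) = Rational(70423, 4) ≈ 17606.)
Mul(Add(Mul(Function('d')(-2), 1359), -1849), Pow(Add(-19724, q), -1)) = Mul(Add(Mul(Add(5, Mul(-1, -2)), 1359), -1849), Pow(Add(-19724, Rational(70423, 4)), -1)) = Mul(Add(Mul(Add(5, 2), 1359), -1849), Pow(Rational(-8473, 4), -1)) = Mul(Add(Mul(7, 1359), -1849), Rational(-4, 8473)) = Mul(Add(9513, -1849), Rational(-4, 8473)) = Mul(7664, Rational(-4, 8473)) = Rational(-30656, 8473)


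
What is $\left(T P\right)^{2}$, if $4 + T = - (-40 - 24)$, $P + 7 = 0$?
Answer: $176400$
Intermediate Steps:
$P = -7$ ($P = -7 + 0 = -7$)
$T = 60$ ($T = -4 - \left(-40 - 24\right) = -4 - -64 = -4 + 64 = 60$)
$\left(T P\right)^{2} = \left(60 \left(-7\right)\right)^{2} = \left(-420\right)^{2} = 176400$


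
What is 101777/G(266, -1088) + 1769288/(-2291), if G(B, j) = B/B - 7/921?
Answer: 213133460315/2093974 ≈ 1.0178e+5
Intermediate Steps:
G(B, j) = 914/921 (G(B, j) = 1 - 7*1/921 = 1 - 7/921 = 914/921)
101777/G(266, -1088) + 1769288/(-2291) = 101777/(914/921) + 1769288/(-2291) = 101777*(921/914) + 1769288*(-1/2291) = 93736617/914 - 1769288/2291 = 213133460315/2093974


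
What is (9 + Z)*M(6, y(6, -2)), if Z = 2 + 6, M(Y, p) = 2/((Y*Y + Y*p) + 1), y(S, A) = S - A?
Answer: ⅖ ≈ 0.40000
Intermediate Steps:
M(Y, p) = 2/(1 + Y² + Y*p) (M(Y, p) = 2/((Y² + Y*p) + 1) = 2/(1 + Y² + Y*p))
Z = 8
(9 + Z)*M(6, y(6, -2)) = (9 + 8)*(2/(1 + 6² + 6*(6 - 1*(-2)))) = 17*(2/(1 + 36 + 6*(6 + 2))) = 17*(2/(1 + 36 + 6*8)) = 17*(2/(1 + 36 + 48)) = 17*(2/85) = ⅖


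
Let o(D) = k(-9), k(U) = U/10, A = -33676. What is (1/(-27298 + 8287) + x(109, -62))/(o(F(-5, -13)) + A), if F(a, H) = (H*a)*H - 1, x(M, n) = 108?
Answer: -20531870/6402315459 ≈ -0.0032069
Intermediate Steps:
k(U) = U/10 (k(U) = U*(1/10) = U/10)
F(a, H) = -1 + a*H**2 (F(a, H) = a*H**2 - 1 = -1 + a*H**2)
o(D) = -9/10 (o(D) = (1/10)*(-9) = -9/10)
(1/(-27298 + 8287) + x(109, -62))/(o(F(-5, -13)) + A) = (1/(-27298 + 8287) + 108)/(-9/10 - 33676) = (1/(-19011) + 108)/(-336769/10) = (-1/19011 + 108)*(-10/336769) = (2053187/19011)*(-10/336769) = -20531870/6402315459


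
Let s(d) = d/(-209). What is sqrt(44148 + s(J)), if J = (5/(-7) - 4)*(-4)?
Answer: 6*sqrt(21692566)/133 ≈ 210.11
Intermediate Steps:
J = 132/7 (J = (5*(-1/7) - 4)*(-4) = (-5/7 - 4)*(-4) = -33/7*(-4) = 132/7 ≈ 18.857)
s(d) = -d/209 (s(d) = d*(-1/209) = -d/209)
sqrt(44148 + s(J)) = sqrt(44148 - 1/209*132/7) = sqrt(44148 - 12/133) = sqrt(5871672/133) = 6*sqrt(21692566)/133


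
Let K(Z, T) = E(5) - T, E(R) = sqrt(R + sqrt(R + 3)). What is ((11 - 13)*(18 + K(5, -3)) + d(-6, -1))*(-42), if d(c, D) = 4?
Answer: 1596 + 84*sqrt(5 + 2*sqrt(2)) ≈ 1831.0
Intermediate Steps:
E(R) = sqrt(R + sqrt(3 + R))
K(Z, T) = sqrt(5 + 2*sqrt(2)) - T (K(Z, T) = sqrt(5 + sqrt(3 + 5)) - T = sqrt(5 + sqrt(8)) - T = sqrt(5 + 2*sqrt(2)) - T)
((11 - 13)*(18 + K(5, -3)) + d(-6, -1))*(-42) = ((11 - 13)*(18 + (sqrt(5 + 2*sqrt(2)) - 1*(-3))) + 4)*(-42) = (-2*(18 + (sqrt(5 + 2*sqrt(2)) + 3)) + 4)*(-42) = (-2*(18 + (3 + sqrt(5 + 2*sqrt(2)))) + 4)*(-42) = (-2*(21 + sqrt(5 + 2*sqrt(2))) + 4)*(-42) = ((-42 - 2*sqrt(5 + 2*sqrt(2))) + 4)*(-42) = (-38 - 2*sqrt(5 + 2*sqrt(2)))*(-42) = 1596 + 84*sqrt(5 + 2*sqrt(2))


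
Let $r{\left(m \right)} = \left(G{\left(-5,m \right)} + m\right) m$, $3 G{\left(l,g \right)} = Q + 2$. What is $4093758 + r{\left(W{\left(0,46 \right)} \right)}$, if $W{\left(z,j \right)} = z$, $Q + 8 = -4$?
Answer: $4093758$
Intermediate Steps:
$Q = -12$ ($Q = -8 - 4 = -12$)
$G{\left(l,g \right)} = - \frac{10}{3}$ ($G{\left(l,g \right)} = \frac{-12 + 2}{3} = \frac{1}{3} \left(-10\right) = - \frac{10}{3}$)
$r{\left(m \right)} = m \left(- \frac{10}{3} + m\right)$ ($r{\left(m \right)} = \left(- \frac{10}{3} + m\right) m = m \left(- \frac{10}{3} + m\right)$)
$4093758 + r{\left(W{\left(0,46 \right)} \right)} = 4093758 + \frac{1}{3} \cdot 0 \left(-10 + 3 \cdot 0\right) = 4093758 + \frac{1}{3} \cdot 0 \left(-10 + 0\right) = 4093758 + \frac{1}{3} \cdot 0 \left(-10\right) = 4093758 + 0 = 4093758$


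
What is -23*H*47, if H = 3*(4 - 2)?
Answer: -6486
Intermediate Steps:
H = 6 (H = 3*2 = 6)
-23*H*47 = -23*6*47 = -138*47 = -6486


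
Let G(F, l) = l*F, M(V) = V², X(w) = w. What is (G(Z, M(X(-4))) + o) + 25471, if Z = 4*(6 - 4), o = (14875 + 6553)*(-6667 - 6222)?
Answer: -276159893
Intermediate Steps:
o = -276185492 (o = 21428*(-12889) = -276185492)
Z = 8 (Z = 4*2 = 8)
G(F, l) = F*l
(G(Z, M(X(-4))) + o) + 25471 = (8*(-4)² - 276185492) + 25471 = (8*16 - 276185492) + 25471 = (128 - 276185492) + 25471 = -276185364 + 25471 = -276159893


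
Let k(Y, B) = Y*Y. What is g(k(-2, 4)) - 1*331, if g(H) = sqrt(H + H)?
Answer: -331 + 2*sqrt(2) ≈ -328.17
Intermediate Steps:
k(Y, B) = Y**2
g(H) = sqrt(2)*sqrt(H) (g(H) = sqrt(2*H) = sqrt(2)*sqrt(H))
g(k(-2, 4)) - 1*331 = sqrt(2)*sqrt((-2)**2) - 1*331 = sqrt(2)*sqrt(4) - 331 = sqrt(2)*2 - 331 = 2*sqrt(2) - 331 = -331 + 2*sqrt(2)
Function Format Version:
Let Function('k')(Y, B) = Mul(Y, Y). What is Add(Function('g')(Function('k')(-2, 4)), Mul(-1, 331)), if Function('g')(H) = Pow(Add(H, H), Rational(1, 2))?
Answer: Add(-331, Mul(2, Pow(2, Rational(1, 2)))) ≈ -328.17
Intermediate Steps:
Function('k')(Y, B) = Pow(Y, 2)
Function('g')(H) = Mul(Pow(2, Rational(1, 2)), Pow(H, Rational(1, 2))) (Function('g')(H) = Pow(Mul(2, H), Rational(1, 2)) = Mul(Pow(2, Rational(1, 2)), Pow(H, Rational(1, 2))))
Add(Function('g')(Function('k')(-2, 4)), Mul(-1, 331)) = Add(Mul(Pow(2, Rational(1, 2)), Pow(Pow(-2, 2), Rational(1, 2))), Mul(-1, 331)) = Add(Mul(Pow(2, Rational(1, 2)), Pow(4, Rational(1, 2))), -331) = Add(Mul(Pow(2, Rational(1, 2)), 2), -331) = Add(Mul(2, Pow(2, Rational(1, 2))), -331) = Add(-331, Mul(2, Pow(2, Rational(1, 2))))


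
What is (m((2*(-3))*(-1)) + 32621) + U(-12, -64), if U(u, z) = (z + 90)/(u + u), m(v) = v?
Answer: 391511/12 ≈ 32626.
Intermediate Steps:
U(u, z) = (90 + z)/(2*u) (U(u, z) = (90 + z)/((2*u)) = (90 + z)*(1/(2*u)) = (90 + z)/(2*u))
(m((2*(-3))*(-1)) + 32621) + U(-12, -64) = ((2*(-3))*(-1) + 32621) + (½)*(90 - 64)/(-12) = (-6*(-1) + 32621) + (½)*(-1/12)*26 = (6 + 32621) - 13/12 = 32627 - 13/12 = 391511/12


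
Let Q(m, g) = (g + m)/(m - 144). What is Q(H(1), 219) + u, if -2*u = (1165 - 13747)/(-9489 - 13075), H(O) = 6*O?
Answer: -990843/518972 ≈ -1.9092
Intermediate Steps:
Q(m, g) = (g + m)/(-144 + m)
u = -6291/22564 (u = -(1165 - 13747)/(2*(-9489 - 13075)) = -(-6291)/(-22564) = -(-6291)*(-1)/22564 = -½*6291/11282 = -6291/22564 ≈ -0.27881)
Q(H(1), 219) + u = (219 + 6*1)/(-144 + 6*1) - 6291/22564 = (219 + 6)/(-144 + 6) - 6291/22564 = 225/(-138) - 6291/22564 = -1/138*225 - 6291/22564 = -75/46 - 6291/22564 = -990843/518972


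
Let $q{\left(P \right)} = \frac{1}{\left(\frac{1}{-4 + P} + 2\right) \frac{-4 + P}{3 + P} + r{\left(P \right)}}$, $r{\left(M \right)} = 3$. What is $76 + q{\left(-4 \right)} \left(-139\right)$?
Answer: $\frac{1229}{18} \approx 68.278$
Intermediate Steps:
$q{\left(P \right)} = \frac{1}{3 + \frac{\left(-4 + P\right) \left(2 + \frac{1}{-4 + P}\right)}{3 + P}}$ ($q{\left(P \right)} = \frac{1}{\left(\frac{1}{-4 + P} + 2\right) \frac{-4 + P}{3 + P} + 3} = \frac{1}{\left(2 + \frac{1}{-4 + P}\right) \frac{-4 + P}{3 + P} + 3} = \frac{1}{\frac{\left(-4 + P\right) \left(2 + \frac{1}{-4 + P}\right)}{3 + P} + 3} = \frac{1}{3 + \frac{\left(-4 + P\right) \left(2 + \frac{1}{-4 + P}\right)}{3 + P}}$)
$76 + q{\left(-4 \right)} \left(-139\right) = 76 + \frac{3 - 4}{2 + 5 \left(-4\right)} \left(-139\right) = 76 + \frac{1}{2 - 20} \left(-1\right) \left(-139\right) = 76 + \frac{1}{-18} \left(-1\right) \left(-139\right) = 76 + \left(- \frac{1}{18}\right) \left(-1\right) \left(-139\right) = 76 + \frac{1}{18} \left(-139\right) = 76 - \frac{139}{18} = \frac{1229}{18}$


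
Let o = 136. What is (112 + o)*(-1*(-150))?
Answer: 37200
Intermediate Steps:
(112 + o)*(-1*(-150)) = (112 + 136)*(-1*(-150)) = 248*150 = 37200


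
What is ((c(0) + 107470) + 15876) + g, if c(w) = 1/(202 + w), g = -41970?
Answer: 16437953/202 ≈ 81376.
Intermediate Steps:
((c(0) + 107470) + 15876) + g = ((1/(202 + 0) + 107470) + 15876) - 41970 = ((1/202 + 107470) + 15876) - 41970 = (21708941/202 + 15876) - 41970 = 24915893/202 - 41970 = 16437953/202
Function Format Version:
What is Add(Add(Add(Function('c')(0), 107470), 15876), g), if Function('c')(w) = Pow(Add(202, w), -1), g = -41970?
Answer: Rational(16437953, 202) ≈ 81376.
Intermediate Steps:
Add(Add(Add(Function('c')(0), 107470), 15876), g) = Add(Add(Add(Pow(Add(202, 0), -1), 107470), 15876), -41970) = Add(Add(Add(Pow(202, -1), 107470), 15876), -41970) = Add(Add(Add(Rational(1, 202), 107470), 15876), -41970) = Add(Add(Rational(21708941, 202), 15876), -41970) = Add(Rational(24915893, 202), -41970) = Rational(16437953, 202)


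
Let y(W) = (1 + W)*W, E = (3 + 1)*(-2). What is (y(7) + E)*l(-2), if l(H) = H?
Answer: -96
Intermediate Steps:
E = -8 (E = 4*(-2) = -8)
y(W) = W*(1 + W)
(y(7) + E)*l(-2) = (7*(1 + 7) - 8)*(-2) = (7*8 - 8)*(-2) = (56 - 8)*(-2) = 48*(-2) = -96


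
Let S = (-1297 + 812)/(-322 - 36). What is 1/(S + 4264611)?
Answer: 358/1526731223 ≈ 2.3449e-7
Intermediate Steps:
S = 485/358 (S = -485/(-358) = -1/358*(-485) = 485/358 ≈ 1.3547)
1/(S + 4264611) = 1/(485/358 + 4264611) = 1/(1526731223/358) = 358/1526731223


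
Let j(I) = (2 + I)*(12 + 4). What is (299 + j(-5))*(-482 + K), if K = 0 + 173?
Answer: -77559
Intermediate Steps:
j(I) = 32 + 16*I (j(I) = (2 + I)*16 = 32 + 16*I)
K = 173
(299 + j(-5))*(-482 + K) = (299 + (32 + 16*(-5)))*(-482 + 173) = (299 + (32 - 80))*(-309) = (299 - 48)*(-309) = 251*(-309) = -77559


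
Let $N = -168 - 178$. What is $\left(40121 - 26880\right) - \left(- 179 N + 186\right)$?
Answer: $-48879$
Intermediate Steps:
$N = -346$ ($N = -168 - 178 = -346$)
$\left(40121 - 26880\right) - \left(- 179 N + 186\right) = \left(40121 - 26880\right) - \left(\left(-179\right) \left(-346\right) + 186\right) = 13241 - \left(61934 + 186\right) = 13241 - 62120 = -48879$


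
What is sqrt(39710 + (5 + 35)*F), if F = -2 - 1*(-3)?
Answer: 5*sqrt(1590) ≈ 199.37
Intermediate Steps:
F = 1 (F = -2 + 3 = 1)
sqrt(39710 + (5 + 35)*F) = sqrt(39710 + (5 + 35)*1) = sqrt(39710 + 40*1) = sqrt(39710 + 40) = sqrt(39750) = 5*sqrt(1590)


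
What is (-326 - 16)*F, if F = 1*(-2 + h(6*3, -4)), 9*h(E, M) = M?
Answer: 836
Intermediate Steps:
h(E, M) = M/9
F = -22/9 (F = 1*(-2 + (⅑)*(-4)) = 1*(-2 - 4/9) = 1*(-22/9) = -22/9 ≈ -2.4444)
(-326 - 16)*F = (-326 - 16)*(-22/9) = -342*(-22/9) = 836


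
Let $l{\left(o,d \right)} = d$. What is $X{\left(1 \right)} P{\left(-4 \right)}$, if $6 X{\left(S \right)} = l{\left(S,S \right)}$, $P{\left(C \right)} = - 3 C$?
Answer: $2$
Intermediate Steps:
$X{\left(S \right)} = \frac{S}{6}$
$X{\left(1 \right)} P{\left(-4 \right)} = \frac{1}{6} \cdot 1 \left(\left(-3\right) \left(-4\right)\right) = \frac{1}{6} \cdot 12 = 2$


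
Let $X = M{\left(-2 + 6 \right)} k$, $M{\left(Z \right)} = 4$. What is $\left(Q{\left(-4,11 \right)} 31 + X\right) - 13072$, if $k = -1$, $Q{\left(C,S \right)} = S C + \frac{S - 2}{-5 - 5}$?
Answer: $- \frac{144679}{10} \approx -14468.0$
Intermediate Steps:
$Q{\left(C,S \right)} = \frac{1}{5} - \frac{S}{10} + C S$ ($Q{\left(C,S \right)} = C S + \frac{-2 + S}{-10} = C S + \left(-2 + S\right) \left(- \frac{1}{10}\right) = C S - \left(- \frac{1}{5} + \frac{S}{10}\right) = \frac{1}{5} - \frac{S}{10} + C S$)
$X = -4$ ($X = 4 \left(-1\right) = -4$)
$\left(Q{\left(-4,11 \right)} 31 + X\right) - 13072 = \left(\left(\frac{1}{5} - \frac{11}{10} - 44\right) 31 - 4\right) - 13072 = \left(\left(- \frac{449}{10}\right) 31 - 4\right) - 13072 = \left(- \frac{13919}{10} - 4\right) - 13072 = - \frac{13959}{10} - 13072 = - \frac{144679}{10}$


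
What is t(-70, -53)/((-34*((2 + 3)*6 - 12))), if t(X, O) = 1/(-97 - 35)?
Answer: 1/80784 ≈ 1.2379e-5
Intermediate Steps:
t(X, O) = -1/132 (t(X, O) = 1/(-132) = -1/132)
t(-70, -53)/((-34*((2 + 3)*6 - 12))) = -(-1/(34*((2 + 3)*6 - 12)))/132 = -(-1/(34*(5*6 - 12)))/132 = -(-1/(34*(30 - 12)))/132 = -1/(132*((-34*18))) = -1/132/(-612) = -1/132*(-1/612) = 1/80784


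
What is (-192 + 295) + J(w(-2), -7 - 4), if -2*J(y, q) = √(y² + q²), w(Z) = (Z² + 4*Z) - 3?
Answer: 103 - √170/2 ≈ 96.481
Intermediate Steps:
w(Z) = -3 + Z² + 4*Z
J(y, q) = -√(q² + y²)/2 (J(y, q) = -√(y² + q²)/2 = -√(q² + y²)/2)
(-192 + 295) + J(w(-2), -7 - 4) = (-192 + 295) - √((-7 - 4)² + (-3 + (-2)² + 4*(-2))²)/2 = 103 - √((-11)² + (-3 + 4 - 8)²)/2 = 103 - √(121 + (-7)²)/2 = 103 - √(121 + 49)/2 = 103 - √170/2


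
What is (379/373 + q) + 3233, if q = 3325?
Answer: 2446513/373 ≈ 6559.0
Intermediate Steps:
(379/373 + q) + 3233 = (379/373 + 3325) + 3233 = 1240604/373 + 3233 = 2446513/373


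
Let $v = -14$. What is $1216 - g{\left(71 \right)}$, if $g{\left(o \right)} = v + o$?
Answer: $1159$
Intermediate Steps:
$g{\left(o \right)} = -14 + o$
$1216 - g{\left(71 \right)} = 1216 - \left(-14 + 71\right) = 1216 - 57 = 1159$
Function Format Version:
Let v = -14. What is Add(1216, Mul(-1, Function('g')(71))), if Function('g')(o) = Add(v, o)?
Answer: 1159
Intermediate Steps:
Function('g')(o) = Add(-14, o)
Add(1216, Mul(-1, Function('g')(71))) = Add(1216, Mul(-1, Add(-14, 71))) = Add(1216, Mul(-1, 57)) = Add(1216, -57) = 1159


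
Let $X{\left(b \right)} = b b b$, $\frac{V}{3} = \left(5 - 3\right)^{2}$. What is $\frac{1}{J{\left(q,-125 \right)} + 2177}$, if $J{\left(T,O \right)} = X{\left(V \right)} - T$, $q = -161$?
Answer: $\frac{1}{4066} \approx 0.00024594$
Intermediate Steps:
$V = 12$ ($V = 3 \left(5 - 3\right)^{2} = 3 \cdot 2^{2} = 3 \cdot 4 = 12$)
$X{\left(b \right)} = b^{3}$ ($X{\left(b \right)} = b^{2} b = b^{3}$)
$J{\left(T,O \right)} = 1728 - T$ ($J{\left(T,O \right)} = 12^{3} - T = 1728 - T$)
$\frac{1}{J{\left(q,-125 \right)} + 2177} = \frac{1}{\left(1728 - -161\right) + 2177} = \frac{1}{\left(1728 + 161\right) + 2177} = \frac{1}{1889 + 2177} = \frac{1}{4066}$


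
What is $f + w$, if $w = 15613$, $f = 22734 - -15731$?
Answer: $54078$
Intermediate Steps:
$f = 38465$ ($f = 22734 + 15731 = 38465$)
$f + w = 38465 + 15613 = 54078$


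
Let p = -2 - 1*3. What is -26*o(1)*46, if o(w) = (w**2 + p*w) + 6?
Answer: -2392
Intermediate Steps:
p = -5 (p = -2 - 3 = -5)
o(w) = 6 + w**2 - 5*w (o(w) = (w**2 - 5*w) + 6 = 6 + w**2 - 5*w)
-26*o(1)*46 = -26*(6 + 1**2 - 5*1)*46 = -26*(6 + 1 - 5)*46 = -26*2*46 = -52*46 = -2392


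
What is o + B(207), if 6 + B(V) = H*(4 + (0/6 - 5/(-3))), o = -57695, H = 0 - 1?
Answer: -173120/3 ≈ -57707.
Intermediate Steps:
H = -1
B(V) = -35/3 (B(V) = -6 - (4 + (0/6 - 5/(-3))) = -6 - (4 + (0*(⅙) - 5*(-⅓))) = -6 - (4 + (0 + 5/3)) = -6 - (4 + 5/3) = -6 - 1*17/3 = -6 - 17/3 = -35/3)
o + B(207) = -57695 - 35/3 = -173120/3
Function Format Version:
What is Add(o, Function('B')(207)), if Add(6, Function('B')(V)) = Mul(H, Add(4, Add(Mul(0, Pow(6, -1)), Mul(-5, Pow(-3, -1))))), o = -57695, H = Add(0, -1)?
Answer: Rational(-173120, 3) ≈ -57707.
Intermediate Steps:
H = -1
Function('B')(V) = Rational(-35, 3) (Function('B')(V) = Add(-6, Mul(-1, Add(4, Add(Mul(0, Pow(6, -1)), Mul(-5, Pow(-3, -1)))))) = Add(-6, Mul(-1, Add(4, Add(Mul(0, Rational(1, 6)), Mul(-5, Rational(-1, 3)))))) = Add(-6, Mul(-1, Add(4, Add(0, Rational(5, 3))))) = Add(-6, Mul(-1, Add(4, Rational(5, 3)))) = Add(-6, Mul(-1, Rational(17, 3))) = Add(-6, Rational(-17, 3)) = Rational(-35, 3))
Add(o, Function('B')(207)) = Add(-57695, Rational(-35, 3)) = Rational(-173120, 3)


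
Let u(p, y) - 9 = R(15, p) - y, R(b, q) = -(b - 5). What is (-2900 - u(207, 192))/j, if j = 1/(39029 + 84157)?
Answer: -333464502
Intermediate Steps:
R(b, q) = 5 - b (R(b, q) = -(-5 + b) = 5 - b)
u(p, y) = -1 - y (u(p, y) = 9 + ((5 - 1*15) - y) = 9 + ((5 - 15) - y) = 9 + (-10 - y) = -1 - y)
j = 1/123186 ≈ 8.1178e-6
(-2900 - u(207, 192))/j = (-2900 - (-1 - 1*192))/(1/123186) = (-2900 - (-1 - 192))*123186 = (-2900 - 1*(-193))*123186 = (-2900 + 193)*123186 = -2707*123186 = -333464502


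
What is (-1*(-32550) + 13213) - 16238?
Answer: 29525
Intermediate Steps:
(-1*(-32550) + 13213) - 16238 = (32550 + 13213) - 16238 = 45763 - 16238 = 29525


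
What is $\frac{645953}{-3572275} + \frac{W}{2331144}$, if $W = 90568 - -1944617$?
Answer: $\frac{274496715983}{396547020600} \approx 0.69222$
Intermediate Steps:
$W = 2035185$ ($W = 90568 + 1944617 = 2035185$)
$\frac{645953}{-3572275} + \frac{W}{2331144} = \frac{645953}{-3572275} + \frac{2035185}{2331144} = 645953 \left(- \frac{1}{3572275}\right) + 2035185 \cdot \frac{1}{2331144} = - \frac{92279}{510325} + \frac{678395}{777048} = \frac{274496715983}{396547020600}$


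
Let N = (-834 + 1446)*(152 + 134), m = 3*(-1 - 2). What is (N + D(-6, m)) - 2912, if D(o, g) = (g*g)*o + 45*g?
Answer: 171229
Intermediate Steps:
m = -9 (m = 3*(-3) = -9)
D(o, g) = 45*g + o*g² (D(o, g) = g²*o + 45*g = o*g² + 45*g = 45*g + o*g²)
N = 175032 (N = 612*286 = 175032)
(N + D(-6, m)) - 2912 = (175032 - 9*(45 - 9*(-6))) - 2912 = (175032 - 9*(45 + 54)) - 2912 = (175032 - 9*99) - 2912 = (175032 - 891) - 2912 = 174141 - 2912 = 171229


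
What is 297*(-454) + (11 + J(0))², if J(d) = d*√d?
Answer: -134717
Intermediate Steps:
J(d) = d^(3/2)
297*(-454) + (11 + J(0))² = 297*(-454) + (11 + 0^(3/2))² = -134838 + (11 + 0)² = -134838 + 11² = -134838 + 121 = -134717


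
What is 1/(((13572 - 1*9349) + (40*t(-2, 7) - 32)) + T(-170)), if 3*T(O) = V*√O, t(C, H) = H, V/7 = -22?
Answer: 2367/10820017 + 462*I*√170/183940289 ≈ 0.00021876 + 3.2748e-5*I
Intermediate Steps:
V = -154 (V = 7*(-22) = -154)
T(O) = -154*√O/3 (T(O) = (-154*√O)/3 = -154*√O/3)
1/(((13572 - 1*9349) + (40*t(-2, 7) - 32)) + T(-170)) = 1/(((13572 - 1*9349) + (40*7 - 32)) - 154*I*√170/3) = 1/(((13572 - 9349) + (280 - 32)) - 154*I*√170/3) = 1/((4223 + 248) - 154*I*√170/3) = 1/(4471 - 154*I*√170/3)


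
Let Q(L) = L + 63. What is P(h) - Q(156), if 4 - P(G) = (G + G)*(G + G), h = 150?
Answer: -90215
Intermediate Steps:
Q(L) = 63 + L
P(G) = 4 - 4*G² (P(G) = 4 - (G + G)*(G + G) = 4 - 2*G*2*G = 4 - 4*G²)
P(h) - Q(156) = (4 - 4*150²) - (63 + 156) = (4 - 4*22500) - 1*219 = (4 - 90000) - 219 = -89996 - 219 = -90215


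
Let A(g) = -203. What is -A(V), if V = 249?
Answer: 203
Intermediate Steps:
-A(V) = -1*(-203) = 203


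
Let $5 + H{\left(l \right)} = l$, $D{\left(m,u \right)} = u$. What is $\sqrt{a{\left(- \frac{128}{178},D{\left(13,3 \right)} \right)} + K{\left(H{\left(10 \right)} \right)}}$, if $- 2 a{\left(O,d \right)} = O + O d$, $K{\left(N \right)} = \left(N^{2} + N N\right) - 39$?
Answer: $\frac{3 \sqrt{10947}}{89} \approx 3.5268$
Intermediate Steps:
$H{\left(l \right)} = -5 + l$
$K{\left(N \right)} = -39 + 2 N^{2}$ ($K{\left(N \right)} = \left(N^{2} + N^{2}\right) - 39 = 2 N^{2} - 39 = -39 + 2 N^{2}$)
$a{\left(O,d \right)} = - \frac{O}{2} - \frac{O d}{2}$ ($a{\left(O,d \right)} = - \frac{O + O d}{2} = - \frac{O}{2} - \frac{O d}{2}$)
$\sqrt{a{\left(- \frac{128}{178},D{\left(13,3 \right)} \right)} + K{\left(H{\left(10 \right)} \right)}} = \sqrt{- \frac{- \frac{128}{178} \left(1 + 3\right)}{2} - \left(39 - 2 \left(-5 + 10\right)^{2}\right)} = \sqrt{\left(- \frac{1}{2}\right) \left(\left(-128\right) \frac{1}{178}\right) 4 - \left(39 - 2 \cdot 5^{2}\right)} = \sqrt{\left(- \frac{1}{2}\right) \left(- \frac{64}{89}\right) 4 + \left(-39 + 2 \cdot 25\right)} = \sqrt{\frac{128}{89} + \left(-39 + 50\right)} = \sqrt{\frac{128}{89} + 11} = \sqrt{\frac{1107}{89}} = \frac{3 \sqrt{10947}}{89}$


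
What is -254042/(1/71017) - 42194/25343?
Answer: -457220684037096/25343 ≈ -1.8041e+10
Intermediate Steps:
-254042/(1/71017) - 42194/25343 = -254042/1/71017 - 42194*1/25343 = -254042*71017 - 42194/25343 = -18041300714 - 42194/25343 = -457220684037096/25343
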